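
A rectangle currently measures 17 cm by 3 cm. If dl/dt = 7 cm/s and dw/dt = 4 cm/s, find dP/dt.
22 cm/s

P = 2(l + w)
dP/dt = 2(dl/dt + dw/dt) = 2(7 + 4) = 22 cm/s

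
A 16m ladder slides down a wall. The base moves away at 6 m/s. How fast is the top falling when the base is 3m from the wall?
18√247/247 ≈ 1.145 m/s

x² + y² = 16²
2x·dx/dt + 2y·dy/dt = 0
dy/dt = -x/y · dx/dt = -3/√247 · 6 = -18√247/247 m/s
The top is descending at 18√247/247 ≈ 1.145 m/s.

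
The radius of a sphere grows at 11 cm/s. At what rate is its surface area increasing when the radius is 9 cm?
792π cm²/s

S = 4πr²
dS/dt = dS/dr · dr/dt = 8πr · 11
At r = 9: dS/dt = 792π cm²/s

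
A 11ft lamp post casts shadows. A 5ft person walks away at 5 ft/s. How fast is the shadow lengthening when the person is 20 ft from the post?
25/6 ft/s

By similar triangles: 11/(x+s) = 5/s
Solving: s = 5x/6
ds/dt = 5/6 · dx/dt = 5/6 · 5 = 25/6 ft/s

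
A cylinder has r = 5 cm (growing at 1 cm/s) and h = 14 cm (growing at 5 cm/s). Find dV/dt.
265π cm³/s

V = πr²h
dV/dt = 2πrh·dr/dt + πr²·dh/dt
= 2π(5)(14)(1) + π(5)²(5)
= 265π cm³/s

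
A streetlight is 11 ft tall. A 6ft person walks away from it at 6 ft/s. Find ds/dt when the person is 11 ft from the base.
36/5 ft/s

By similar triangles: 11/(x+s) = 6/s
Solving: s = 6x/5
ds/dt = 6/5 · dx/dt = 6/5 · 6 = 36/5 ft/s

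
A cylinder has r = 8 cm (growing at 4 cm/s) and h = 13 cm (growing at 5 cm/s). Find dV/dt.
1152π cm³/s

V = πr²h
dV/dt = 2πrh·dr/dt + πr²·dh/dt
= 2π(8)(13)(4) + π(8)²(5)
= 1152π cm³/s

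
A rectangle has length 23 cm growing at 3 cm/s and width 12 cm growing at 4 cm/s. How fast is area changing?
128 cm²/s

A = lw
dA/dt = w·dl/dt + l·dw/dt = 12·3 + 23·4 = 128 cm²/s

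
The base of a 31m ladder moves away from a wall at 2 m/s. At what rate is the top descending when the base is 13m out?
13√22/66 ≈ 0.9239 m/s

x² + y² = 31²
2x·dx/dt + 2y·dy/dt = 0
dy/dt = -x/y · dx/dt = -13/(6√22) · 2 = -13√22/66 m/s
The top is descending at 13√22/66 ≈ 0.9239 m/s.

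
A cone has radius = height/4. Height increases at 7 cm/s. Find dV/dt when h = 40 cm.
700π cm³/s

V = (1/3)π(h/4)²h = πh³/48
dV/dt = πh²/16 · 7
At h = 40: dV/dt = 700π cm³/s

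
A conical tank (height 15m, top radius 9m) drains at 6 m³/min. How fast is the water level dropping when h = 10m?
1/(6π) ≈ 0.05305 m/min

r/h = 9/15, so r = (3/5)h
V = (1/3)πr²h = (1/3)π((3/5)h)²h = (3/25)πh³
dV/dh = (9/25)πh²
dh/dt = (dV/dt)/(dV/dh) = -6/((9/25)π·10²) = -1/(6π) m/min
The level is dropping at 1/(6π) ≈ 0.05305 m/min.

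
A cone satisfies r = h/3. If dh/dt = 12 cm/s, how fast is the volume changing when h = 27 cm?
972π cm³/s

V = (1/3)π(h/3)²h = πh³/27
dV/dt = πh²/9 · 12
At h = 27: dV/dt = 972π cm³/s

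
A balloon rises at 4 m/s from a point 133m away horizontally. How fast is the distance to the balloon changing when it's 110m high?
440√29789/29789 ≈ 2.549 m/s

z² = 133² + y²
z = √(133² + 110²) = √29789
dz/dt = y/z · dy/dt = 110/√29789 · 4 = 440√29789/29789 ≈ 2.549 m/s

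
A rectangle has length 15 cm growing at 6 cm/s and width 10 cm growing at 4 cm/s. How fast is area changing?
120 cm²/s

A = lw
dA/dt = w·dl/dt + l·dw/dt = 10·6 + 15·4 = 120 cm²/s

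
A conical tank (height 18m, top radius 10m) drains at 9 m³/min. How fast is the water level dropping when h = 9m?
9/(25π) ≈ 0.1146 m/min

r/h = 10/18, so r = (5/9)h
V = (1/3)πr²h = (1/3)π((5/9)h)²h = (25/243)πh³
dV/dh = (25/81)πh²
dh/dt = (dV/dt)/(dV/dh) = -9/((25/81)π·9²) = -9/(25π) m/min
The level is dropping at 9/(25π) ≈ 0.1146 m/min.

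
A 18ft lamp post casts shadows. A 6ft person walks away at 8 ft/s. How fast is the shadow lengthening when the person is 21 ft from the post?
4 ft/s

By similar triangles: 18/(x+s) = 6/s
Solving: s = 6x/12
ds/dt = 6/12 · dx/dt = 1/2 · 8 = 4 ft/s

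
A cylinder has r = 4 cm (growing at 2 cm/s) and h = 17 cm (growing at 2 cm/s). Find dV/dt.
304π cm³/s

V = πr²h
dV/dt = 2πrh·dr/dt + πr²·dh/dt
= 2π(4)(17)(2) + π(4)²(2)
= 304π cm³/s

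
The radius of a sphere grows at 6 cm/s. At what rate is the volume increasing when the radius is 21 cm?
10584π cm³/s

V = (4/3)πr³
dV/dt = dV/dr · dr/dt = 4πr² · 6
At r = 21: dV/dt = 10584π cm³/s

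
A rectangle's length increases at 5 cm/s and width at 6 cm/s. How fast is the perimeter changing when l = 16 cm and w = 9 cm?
22 cm/s

P = 2(l + w)
dP/dt = 2(dl/dt + dw/dt) = 2(5 + 6) = 22 cm/s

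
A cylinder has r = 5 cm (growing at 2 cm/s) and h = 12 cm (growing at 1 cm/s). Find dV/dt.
265π cm³/s

V = πr²h
dV/dt = 2πrh·dr/dt + πr²·dh/dt
= 2π(5)(12)(2) + π(5)²(1)
= 265π cm³/s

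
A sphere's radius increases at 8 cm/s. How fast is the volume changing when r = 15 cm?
7200π cm³/s

V = (4/3)πr³
dV/dt = dV/dr · dr/dt = 4πr² · 8
At r = 15: dV/dt = 7200π cm³/s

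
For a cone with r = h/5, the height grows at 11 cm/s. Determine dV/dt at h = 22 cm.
5324π/25 cm³/s

V = (1/3)π(h/5)²h = πh³/75
dV/dt = πh²/25 · 11
At h = 22: dV/dt = 5324π/25 cm³/s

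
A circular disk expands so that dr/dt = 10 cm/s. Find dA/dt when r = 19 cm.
380π cm²/s

A = πr²
dA/dt = 2πr · dr/dt = 2π(19)(10) = 380π cm²/s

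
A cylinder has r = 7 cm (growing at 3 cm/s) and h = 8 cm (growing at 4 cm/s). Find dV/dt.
532π cm³/s

V = πr²h
dV/dt = 2πrh·dr/dt + πr²·dh/dt
= 2π(7)(8)(3) + π(7)²(4)
= 532π cm³/s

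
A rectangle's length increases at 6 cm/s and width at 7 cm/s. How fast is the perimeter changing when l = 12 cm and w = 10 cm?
26 cm/s

P = 2(l + w)
dP/dt = 2(dl/dt + dw/dt) = 2(6 + 7) = 26 cm/s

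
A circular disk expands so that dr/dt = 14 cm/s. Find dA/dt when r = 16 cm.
448π cm²/s

A = πr²
dA/dt = 2πr · dr/dt = 2π(16)(14) = 448π cm²/s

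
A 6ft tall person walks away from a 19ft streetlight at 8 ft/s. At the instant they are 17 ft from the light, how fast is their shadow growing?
48/13 ft/s

By similar triangles: 19/(x+s) = 6/s
Solving: s = 6x/13
ds/dt = 6/13 · dx/dt = 6/13 · 8 = 48/13 ft/s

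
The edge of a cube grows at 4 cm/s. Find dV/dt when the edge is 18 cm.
3888 cm³/s

V = s³
dV/dt = 3s² · ds/dt = 3·18²·4 = 3888 cm³/s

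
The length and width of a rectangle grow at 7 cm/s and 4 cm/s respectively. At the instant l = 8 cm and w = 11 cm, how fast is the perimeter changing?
22 cm/s

P = 2(l + w)
dP/dt = 2(dl/dt + dw/dt) = 2(7 + 4) = 22 cm/s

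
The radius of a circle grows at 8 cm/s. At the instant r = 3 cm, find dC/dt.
16π cm/s

C = 2πr
dC/dt = 2π · dr/dt = 2π · 8 = 16π cm/s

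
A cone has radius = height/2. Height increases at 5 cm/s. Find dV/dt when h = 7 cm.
245π/4 cm³/s

V = (1/3)π(h/2)²h = πh³/12
dV/dt = πh²/4 · 5
At h = 7: dV/dt = 245π/4 cm³/s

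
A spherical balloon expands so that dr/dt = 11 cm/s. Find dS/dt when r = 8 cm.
704π cm²/s

S = 4πr²
dS/dt = dS/dr · dr/dt = 8πr · 11
At r = 8: dS/dt = 704π cm²/s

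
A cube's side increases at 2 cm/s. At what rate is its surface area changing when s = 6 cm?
144 cm²/s

A = 6s²
dA/dt = 12s · ds/dt = 12·6·2 = 144 cm²/s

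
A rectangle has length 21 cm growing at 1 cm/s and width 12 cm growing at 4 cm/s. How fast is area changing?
96 cm²/s

A = lw
dA/dt = w·dl/dt + l·dw/dt = 12·1 + 21·4 = 96 cm²/s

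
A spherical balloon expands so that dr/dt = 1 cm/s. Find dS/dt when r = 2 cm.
16π cm²/s

S = 4πr²
dS/dt = dS/dr · dr/dt = 8πr · 1
At r = 2: dS/dt = 16π cm²/s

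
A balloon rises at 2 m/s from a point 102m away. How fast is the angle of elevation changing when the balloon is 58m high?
0.014817 rad/s

tan(θ) = y/102
sec²(θ) · dθ/dt = (1/102) · dy/dt
dθ/dt = cos²(θ)/102 · 2 = 102/(102² + 58²) · 2
dθ/dt = 0.014817 rad/s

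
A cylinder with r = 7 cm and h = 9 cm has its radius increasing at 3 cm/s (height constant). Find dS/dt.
138π cm²/s

S = 2πrh + 2πr² (lateral + bases)
dS/dt = (2πh + 4πr)·dr/dt = (2π·9 + 4π·7)·3
= 138π cm²/s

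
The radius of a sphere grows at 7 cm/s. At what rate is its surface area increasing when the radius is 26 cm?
1456π cm²/s

S = 4πr²
dS/dt = dS/dr · dr/dt = 8πr · 7
At r = 26: dS/dt = 1456π cm²/s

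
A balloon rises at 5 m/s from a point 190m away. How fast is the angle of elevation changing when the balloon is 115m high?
0.01926 rad/s

tan(θ) = y/190
sec²(θ) · dθ/dt = (1/190) · dy/dt
dθ/dt = cos²(θ)/190 · 5 = 190/(190² + 115²) · 5
dθ/dt = 0.01926 rad/s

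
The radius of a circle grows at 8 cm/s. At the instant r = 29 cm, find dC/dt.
16π cm/s

C = 2πr
dC/dt = 2π · dr/dt = 2π · 8 = 16π cm/s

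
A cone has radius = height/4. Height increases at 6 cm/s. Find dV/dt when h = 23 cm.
1587π/8 cm³/s

V = (1/3)π(h/4)²h = πh³/48
dV/dt = πh²/16 · 6
At h = 23: dV/dt = 1587π/8 cm³/s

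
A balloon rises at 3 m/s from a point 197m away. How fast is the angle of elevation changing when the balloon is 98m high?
0.012207 rad/s

tan(θ) = y/197
sec²(θ) · dθ/dt = (1/197) · dy/dt
dθ/dt = cos²(θ)/197 · 3 = 197/(197² + 98²) · 3
dθ/dt = 0.012207 rad/s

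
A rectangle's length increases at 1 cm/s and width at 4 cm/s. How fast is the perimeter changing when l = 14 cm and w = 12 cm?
10 cm/s

P = 2(l + w)
dP/dt = 2(dl/dt + dw/dt) = 2(1 + 4) = 10 cm/s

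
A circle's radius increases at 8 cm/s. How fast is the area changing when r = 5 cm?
80π cm²/s

A = πr²
dA/dt = 2πr · dr/dt = 2π(5)(8) = 80π cm²/s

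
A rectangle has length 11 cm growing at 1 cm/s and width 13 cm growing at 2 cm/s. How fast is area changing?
35 cm²/s

A = lw
dA/dt = w·dl/dt + l·dw/dt = 13·1 + 11·2 = 35 cm²/s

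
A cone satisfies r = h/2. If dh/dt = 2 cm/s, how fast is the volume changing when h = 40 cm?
800π cm³/s

V = (1/3)π(h/2)²h = πh³/12
dV/dt = πh²/4 · 2
At h = 40: dV/dt = 800π cm³/s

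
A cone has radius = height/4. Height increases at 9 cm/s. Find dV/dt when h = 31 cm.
8649π/16 cm³/s

V = (1/3)π(h/4)²h = πh³/48
dV/dt = πh²/16 · 9
At h = 31: dV/dt = 8649π/16 cm³/s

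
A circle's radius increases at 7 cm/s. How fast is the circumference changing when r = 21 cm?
14π cm/s

C = 2πr
dC/dt = 2π · dr/dt = 2π · 7 = 14π cm/s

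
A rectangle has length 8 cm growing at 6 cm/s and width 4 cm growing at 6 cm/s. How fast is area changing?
72 cm²/s

A = lw
dA/dt = w·dl/dt + l·dw/dt = 4·6 + 8·6 = 72 cm²/s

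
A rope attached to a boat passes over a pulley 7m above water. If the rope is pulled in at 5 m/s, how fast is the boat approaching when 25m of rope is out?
125/24 ≈ 5.208 m/s

rope² = x² + 7²
x = √(25² - 7²) = 24
dx/dt = (rope/x) · d(rope)/dt = (25/24) · (-5) = -125/24 m/s
The boat approaches at 125/24 ≈ 5.208 m/s.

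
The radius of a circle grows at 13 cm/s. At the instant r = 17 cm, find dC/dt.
26π cm/s

C = 2πr
dC/dt = 2π · dr/dt = 2π · 13 = 26π cm/s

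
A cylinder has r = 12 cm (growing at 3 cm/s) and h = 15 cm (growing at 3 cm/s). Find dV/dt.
1512π cm³/s

V = πr²h
dV/dt = 2πrh·dr/dt + πr²·dh/dt
= 2π(12)(15)(3) + π(12)²(3)
= 1512π cm³/s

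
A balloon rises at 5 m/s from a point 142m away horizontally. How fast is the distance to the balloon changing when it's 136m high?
68√9665/1933 ≈ 3.458 m/s

z² = 142² + y²
z = √(142² + 136²) = 2√9665
dz/dt = y/z · dy/dt = 136/(2√9665) · 5 = 68√9665/1933 ≈ 3.458 m/s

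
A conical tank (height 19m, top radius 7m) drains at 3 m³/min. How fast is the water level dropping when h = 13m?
1083/(8281π) ≈ 0.04163 m/min

r/h = 7/19, so r = (7/19)h
V = (1/3)πr²h = (1/3)π((7/19)h)²h = (49/1083)πh³
dV/dh = (49/361)πh²
dh/dt = (dV/dt)/(dV/dh) = -3/((49/361)π·13²) = -1083/(8281π) m/min
The level is dropping at 1083/(8281π) ≈ 0.04163 m/min.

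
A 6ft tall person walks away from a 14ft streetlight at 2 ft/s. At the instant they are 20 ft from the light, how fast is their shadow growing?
3/2 ft/s

By similar triangles: 14/(x+s) = 6/s
Solving: s = 6x/8
ds/dt = 6/8 · dx/dt = 3/4 · 2 = 3/2 ft/s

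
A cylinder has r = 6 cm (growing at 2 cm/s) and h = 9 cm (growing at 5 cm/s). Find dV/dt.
396π cm³/s

V = πr²h
dV/dt = 2πrh·dr/dt + πr²·dh/dt
= 2π(6)(9)(2) + π(6)²(5)
= 396π cm³/s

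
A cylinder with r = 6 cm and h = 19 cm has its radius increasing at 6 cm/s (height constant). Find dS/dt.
372π cm²/s

S = 2πrh + 2πr² (lateral + bases)
dS/dt = (2πh + 4πr)·dr/dt = (2π·19 + 4π·6)·6
= 372π cm²/s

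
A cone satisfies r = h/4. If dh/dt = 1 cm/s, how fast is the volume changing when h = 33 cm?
1089π/16 cm³/s

V = (1/3)π(h/4)²h = πh³/48
dV/dt = πh²/16 · 1
At h = 33: dV/dt = 1089π/16 cm³/s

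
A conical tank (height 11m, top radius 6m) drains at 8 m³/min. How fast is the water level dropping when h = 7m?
242/(441π) ≈ 0.1747 m/min

r/h = 6/11, so r = (6/11)h
V = (1/3)πr²h = (1/3)π((6/11)h)²h = (12/121)πh³
dV/dh = (36/121)πh²
dh/dt = (dV/dt)/(dV/dh) = -8/((36/121)π·7²) = -242/(441π) m/min
The level is dropping at 242/(441π) ≈ 0.1747 m/min.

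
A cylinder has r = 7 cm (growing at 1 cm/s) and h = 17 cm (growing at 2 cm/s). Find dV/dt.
336π cm³/s

V = πr²h
dV/dt = 2πrh·dr/dt + πr²·dh/dt
= 2π(7)(17)(1) + π(7)²(2)
= 336π cm³/s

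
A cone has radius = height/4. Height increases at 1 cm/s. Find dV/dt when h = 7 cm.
49π/16 cm³/s

V = (1/3)π(h/4)²h = πh³/48
dV/dt = πh²/16 · 1
At h = 7: dV/dt = 49π/16 cm³/s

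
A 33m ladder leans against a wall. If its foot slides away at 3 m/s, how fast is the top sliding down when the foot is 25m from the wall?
75√29/116 ≈ 3.482 m/s

x² + y² = 33²
2x·dx/dt + 2y·dy/dt = 0
dy/dt = -x/y · dx/dt = -25/(4√29) · 3 = -75√29/116 m/s
The top is descending at 75√29/116 ≈ 3.482 m/s.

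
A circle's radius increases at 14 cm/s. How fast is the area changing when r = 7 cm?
196π cm²/s

A = πr²
dA/dt = 2πr · dr/dt = 2π(7)(14) = 196π cm²/s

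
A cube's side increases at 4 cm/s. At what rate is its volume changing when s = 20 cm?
4800 cm³/s

V = s³
dV/dt = 3s² · ds/dt = 3·20²·4 = 4800 cm³/s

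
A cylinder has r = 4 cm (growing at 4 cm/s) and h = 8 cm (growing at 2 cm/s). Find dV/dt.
288π cm³/s

V = πr²h
dV/dt = 2πrh·dr/dt + πr²·dh/dt
= 2π(4)(8)(4) + π(4)²(2)
= 288π cm³/s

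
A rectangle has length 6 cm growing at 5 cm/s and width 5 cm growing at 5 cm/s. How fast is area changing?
55 cm²/s

A = lw
dA/dt = w·dl/dt + l·dw/dt = 5·5 + 6·5 = 55 cm²/s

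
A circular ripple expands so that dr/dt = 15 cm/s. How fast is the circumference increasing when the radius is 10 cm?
30π cm/s

C = 2πr
dC/dt = 2π · dr/dt = 2π · 15 = 30π cm/s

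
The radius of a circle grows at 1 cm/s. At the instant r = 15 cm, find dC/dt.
2π cm/s

C = 2πr
dC/dt = 2π · dr/dt = 2π · 1 = 2π cm/s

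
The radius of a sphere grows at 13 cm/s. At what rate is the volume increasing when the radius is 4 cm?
832π cm³/s

V = (4/3)πr³
dV/dt = dV/dr · dr/dt = 4πr² · 13
At r = 4: dV/dt = 832π cm³/s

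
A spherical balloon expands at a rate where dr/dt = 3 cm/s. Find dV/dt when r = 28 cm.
9408π cm³/s

V = (4/3)πr³
dV/dt = dV/dr · dr/dt = 4πr² · 3
At r = 28: dV/dt = 9408π cm³/s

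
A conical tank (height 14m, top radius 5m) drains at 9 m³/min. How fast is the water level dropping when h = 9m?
196/(225π) ≈ 0.2773 m/min

r/h = 5/14, so r = (5/14)h
V = (1/3)πr²h = (1/3)π((5/14)h)²h = (25/588)πh³
dV/dh = (25/196)πh²
dh/dt = (dV/dt)/(dV/dh) = -9/((25/196)π·9²) = -196/(225π) m/min
The level is dropping at 196/(225π) ≈ 0.2773 m/min.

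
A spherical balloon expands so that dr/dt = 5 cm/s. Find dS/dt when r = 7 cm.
280π cm²/s

S = 4πr²
dS/dt = dS/dr · dr/dt = 8πr · 5
At r = 7: dS/dt = 280π cm²/s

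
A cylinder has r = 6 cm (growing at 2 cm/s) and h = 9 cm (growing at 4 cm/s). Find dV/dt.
360π cm³/s

V = πr²h
dV/dt = 2πrh·dr/dt + πr²·dh/dt
= 2π(6)(9)(2) + π(6)²(4)
= 360π cm³/s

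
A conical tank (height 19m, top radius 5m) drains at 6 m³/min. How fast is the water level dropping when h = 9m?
722/(675π) ≈ 0.3405 m/min

r/h = 5/19, so r = (5/19)h
V = (1/3)πr²h = (1/3)π((5/19)h)²h = (25/1083)πh³
dV/dh = (25/361)πh²
dh/dt = (dV/dt)/(dV/dh) = -6/((25/361)π·9²) = -722/(675π) m/min
The level is dropping at 722/(675π) ≈ 0.3405 m/min.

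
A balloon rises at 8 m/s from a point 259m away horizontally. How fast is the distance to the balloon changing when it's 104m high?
832√77897/77897 ≈ 2.981 m/s

z² = 259² + y²
z = √(259² + 104²) = √77897
dz/dt = y/z · dy/dt = 104/√77897 · 8 = 832√77897/77897 ≈ 2.981 m/s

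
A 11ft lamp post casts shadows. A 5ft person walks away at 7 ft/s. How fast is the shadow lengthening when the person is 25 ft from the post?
35/6 ft/s

By similar triangles: 11/(x+s) = 5/s
Solving: s = 5x/6
ds/dt = 5/6 · dx/dt = 5/6 · 7 = 35/6 ft/s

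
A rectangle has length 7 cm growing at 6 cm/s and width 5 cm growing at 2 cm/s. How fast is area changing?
44 cm²/s

A = lw
dA/dt = w·dl/dt + l·dw/dt = 5·6 + 7·2 = 44 cm²/s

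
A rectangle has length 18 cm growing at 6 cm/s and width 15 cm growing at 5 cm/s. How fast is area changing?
180 cm²/s

A = lw
dA/dt = w·dl/dt + l·dw/dt = 15·6 + 18·5 = 180 cm²/s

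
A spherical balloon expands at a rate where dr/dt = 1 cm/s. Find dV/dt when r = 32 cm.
4096π cm³/s

V = (4/3)πr³
dV/dt = dV/dr · dr/dt = 4πr² · 1
At r = 32: dV/dt = 4096π cm³/s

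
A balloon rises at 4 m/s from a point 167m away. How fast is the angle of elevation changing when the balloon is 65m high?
0.020801 rad/s

tan(θ) = y/167
sec²(θ) · dθ/dt = (1/167) · dy/dt
dθ/dt = cos²(θ)/167 · 4 = 167/(167² + 65²) · 4
dθ/dt = 0.020801 rad/s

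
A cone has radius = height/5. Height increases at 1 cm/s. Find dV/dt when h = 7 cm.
49π/25 cm³/s

V = (1/3)π(h/5)²h = πh³/75
dV/dt = πh²/25 · 1
At h = 7: dV/dt = 49π/25 cm³/s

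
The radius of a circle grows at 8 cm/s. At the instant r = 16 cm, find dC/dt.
16π cm/s

C = 2πr
dC/dt = 2π · dr/dt = 2π · 8 = 16π cm/s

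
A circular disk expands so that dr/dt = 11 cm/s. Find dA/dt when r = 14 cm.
308π cm²/s

A = πr²
dA/dt = 2πr · dr/dt = 2π(14)(11) = 308π cm²/s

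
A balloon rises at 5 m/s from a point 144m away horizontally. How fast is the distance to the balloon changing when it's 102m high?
17√865/173 ≈ 2.89 m/s

z² = 144² + y²
z = √(144² + 102²) = 6√865
dz/dt = y/z · dy/dt = 102/(6√865) · 5 = 17√865/173 ≈ 2.89 m/s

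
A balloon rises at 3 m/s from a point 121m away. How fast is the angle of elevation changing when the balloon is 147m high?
0.010014 rad/s

tan(θ) = y/121
sec²(θ) · dθ/dt = (1/121) · dy/dt
dθ/dt = cos²(θ)/121 · 3 = 121/(121² + 147²) · 3
dθ/dt = 0.010014 rad/s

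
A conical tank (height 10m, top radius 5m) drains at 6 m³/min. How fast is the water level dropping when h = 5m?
24/(25π) ≈ 0.3056 m/min

r/h = 5/10, so r = (1/2)h
V = (1/3)πr²h = (1/3)π((1/2)h)²h = (1/12)πh³
dV/dh = (1/4)πh²
dh/dt = (dV/dt)/(dV/dh) = -6/((1/4)π·5²) = -24/(25π) m/min
The level is dropping at 24/(25π) ≈ 0.3056 m/min.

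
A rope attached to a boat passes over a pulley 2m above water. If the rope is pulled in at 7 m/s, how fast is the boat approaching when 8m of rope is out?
28√15/15 ≈ 7.23 m/s

rope² = x² + 2²
x = √(8² - 2²) = 2√15
dx/dt = (rope/x) · d(rope)/dt = (8/(2√15)) · (-7) = -28√15/15 m/s
The boat approaches at 28√15/15 ≈ 7.23 m/s.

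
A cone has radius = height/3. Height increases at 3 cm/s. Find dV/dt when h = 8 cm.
64π/3 cm³/s

V = (1/3)π(h/3)²h = πh³/27
dV/dt = πh²/9 · 3
At h = 8: dV/dt = 64π/3 cm³/s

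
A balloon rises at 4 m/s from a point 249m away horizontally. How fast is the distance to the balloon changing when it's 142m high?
568√82165/82165 ≈ 1.982 m/s

z² = 249² + y²
z = √(249² + 142²) = √82165
dz/dt = y/z · dy/dt = 142/√82165 · 4 = 568√82165/82165 ≈ 1.982 m/s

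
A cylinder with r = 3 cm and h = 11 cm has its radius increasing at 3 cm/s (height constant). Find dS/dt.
102π cm²/s

S = 2πrh + 2πr² (lateral + bases)
dS/dt = (2πh + 4πr)·dr/dt = (2π·11 + 4π·3)·3
= 102π cm²/s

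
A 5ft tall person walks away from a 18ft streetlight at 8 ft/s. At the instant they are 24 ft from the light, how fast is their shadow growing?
40/13 ft/s

By similar triangles: 18/(x+s) = 5/s
Solving: s = 5x/13
ds/dt = 5/13 · dx/dt = 5/13 · 8 = 40/13 ft/s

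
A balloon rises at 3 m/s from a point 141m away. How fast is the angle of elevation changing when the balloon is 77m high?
0.016389 rad/s

tan(θ) = y/141
sec²(θ) · dθ/dt = (1/141) · dy/dt
dθ/dt = cos²(θ)/141 · 3 = 141/(141² + 77²) · 3
dθ/dt = 0.016389 rad/s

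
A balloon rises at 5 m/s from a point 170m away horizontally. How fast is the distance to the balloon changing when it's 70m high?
35√2/26 ≈ 1.904 m/s

z² = 170² + y²
z = √(170² + 70²) = 130√2
dz/dt = y/z · dy/dt = 70/(130√2) · 5 = 35√2/26 ≈ 1.904 m/s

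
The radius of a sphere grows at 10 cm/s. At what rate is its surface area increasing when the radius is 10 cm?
800π cm²/s

S = 4πr²
dS/dt = dS/dr · dr/dt = 8πr · 10
At r = 10: dS/dt = 800π cm²/s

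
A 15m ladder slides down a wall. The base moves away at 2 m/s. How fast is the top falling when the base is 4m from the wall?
8√209/209 ≈ 0.5534 m/s

x² + y² = 15²
2x·dx/dt + 2y·dy/dt = 0
dy/dt = -x/y · dx/dt = -4/√209 · 2 = -8√209/209 m/s
The top is descending at 8√209/209 ≈ 0.5534 m/s.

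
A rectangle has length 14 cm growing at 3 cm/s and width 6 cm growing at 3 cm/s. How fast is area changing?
60 cm²/s

A = lw
dA/dt = w·dl/dt + l·dw/dt = 6·3 + 14·3 = 60 cm²/s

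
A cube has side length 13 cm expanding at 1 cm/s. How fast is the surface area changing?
156 cm²/s

A = 6s²
dA/dt = 12s · ds/dt = 12·13·1 = 156 cm²/s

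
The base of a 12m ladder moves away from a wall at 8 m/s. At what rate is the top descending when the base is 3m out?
8√15/15 ≈ 2.066 m/s

x² + y² = 12²
2x·dx/dt + 2y·dy/dt = 0
dy/dt = -x/y · dx/dt = -3/(3√15) · 8 = -8√15/15 m/s
The top is descending at 8√15/15 ≈ 2.066 m/s.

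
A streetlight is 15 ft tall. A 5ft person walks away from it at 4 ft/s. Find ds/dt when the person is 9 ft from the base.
2 ft/s

By similar triangles: 15/(x+s) = 5/s
Solving: s = 5x/10
ds/dt = 5/10 · dx/dt = 1/2 · 4 = 2 ft/s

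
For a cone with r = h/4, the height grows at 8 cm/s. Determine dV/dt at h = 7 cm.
49π/2 cm³/s

V = (1/3)π(h/4)²h = πh³/48
dV/dt = πh²/16 · 8
At h = 7: dV/dt = 49π/2 cm³/s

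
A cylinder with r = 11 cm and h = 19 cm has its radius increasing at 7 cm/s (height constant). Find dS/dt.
574π cm²/s

S = 2πrh + 2πr² (lateral + bases)
dS/dt = (2πh + 4πr)·dr/dt = (2π·19 + 4π·11)·7
= 574π cm²/s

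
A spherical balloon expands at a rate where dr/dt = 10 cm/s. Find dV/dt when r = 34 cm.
46240π cm³/s

V = (4/3)πr³
dV/dt = dV/dr · dr/dt = 4πr² · 10
At r = 34: dV/dt = 46240π cm³/s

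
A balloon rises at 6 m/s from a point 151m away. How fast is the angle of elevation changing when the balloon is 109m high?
0.026123 rad/s

tan(θ) = y/151
sec²(θ) · dθ/dt = (1/151) · dy/dt
dθ/dt = cos²(θ)/151 · 6 = 151/(151² + 109²) · 6
dθ/dt = 0.026123 rad/s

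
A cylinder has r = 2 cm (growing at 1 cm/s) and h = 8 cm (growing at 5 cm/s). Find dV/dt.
52π cm³/s

V = πr²h
dV/dt = 2πrh·dr/dt + πr²·dh/dt
= 2π(2)(8)(1) + π(2)²(5)
= 52π cm³/s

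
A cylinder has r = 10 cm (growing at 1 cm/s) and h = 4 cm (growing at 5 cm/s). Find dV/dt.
580π cm³/s

V = πr²h
dV/dt = 2πrh·dr/dt + πr²·dh/dt
= 2π(10)(4)(1) + π(10)²(5)
= 580π cm³/s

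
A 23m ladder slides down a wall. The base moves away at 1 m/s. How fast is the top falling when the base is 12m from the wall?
12√385/385 ≈ 0.6116 m/s

x² + y² = 23²
2x·dx/dt + 2y·dy/dt = 0
dy/dt = -x/y · dx/dt = -12/√385 · 1 = -12√385/385 m/s
The top is descending at 12√385/385 ≈ 0.6116 m/s.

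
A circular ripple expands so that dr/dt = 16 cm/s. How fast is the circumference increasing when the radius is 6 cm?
32π cm/s

C = 2πr
dC/dt = 2π · dr/dt = 2π · 16 = 32π cm/s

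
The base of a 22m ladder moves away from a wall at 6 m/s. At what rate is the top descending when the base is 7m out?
14√435/145 ≈ 2.014 m/s

x² + y² = 22²
2x·dx/dt + 2y·dy/dt = 0
dy/dt = -x/y · dx/dt = -7/√435 · 6 = -14√435/145 m/s
The top is descending at 14√435/145 ≈ 2.014 m/s.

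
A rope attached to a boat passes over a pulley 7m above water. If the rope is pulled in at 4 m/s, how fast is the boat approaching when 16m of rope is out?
64√23/69 ≈ 4.448 m/s

rope² = x² + 7²
x = √(16² - 7²) = 3√23
dx/dt = (rope/x) · d(rope)/dt = (16/(3√23)) · (-4) = -64√23/69 m/s
The boat approaches at 64√23/69 ≈ 4.448 m/s.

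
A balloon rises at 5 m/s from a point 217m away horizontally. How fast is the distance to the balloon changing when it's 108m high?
540√58753/58753 ≈ 2.228 m/s

z² = 217² + y²
z = √(217² + 108²) = √58753
dz/dt = y/z · dy/dt = 108/√58753 · 5 = 540√58753/58753 ≈ 2.228 m/s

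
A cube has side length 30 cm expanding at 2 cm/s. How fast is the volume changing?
5400 cm³/s

V = s³
dV/dt = 3s² · ds/dt = 3·30²·2 = 5400 cm³/s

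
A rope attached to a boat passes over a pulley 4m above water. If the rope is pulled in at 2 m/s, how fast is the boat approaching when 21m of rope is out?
42√17/85 ≈ 2.037 m/s

rope² = x² + 4²
x = √(21² - 4²) = 5√17
dx/dt = (rope/x) · d(rope)/dt = (21/(5√17)) · (-2) = -42√17/85 m/s
The boat approaches at 42√17/85 ≈ 2.037 m/s.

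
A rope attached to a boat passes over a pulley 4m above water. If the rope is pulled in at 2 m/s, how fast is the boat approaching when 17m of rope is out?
34√273/273 ≈ 2.058 m/s

rope² = x² + 4²
x = √(17² - 4²) = √273
dx/dt = (rope/x) · d(rope)/dt = (17/√273) · (-2) = -34√273/273 m/s
The boat approaches at 34√273/273 ≈ 2.058 m/s.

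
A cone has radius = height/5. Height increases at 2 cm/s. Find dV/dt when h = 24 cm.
1152π/25 cm³/s

V = (1/3)π(h/5)²h = πh³/75
dV/dt = πh²/25 · 2
At h = 24: dV/dt = 1152π/25 cm³/s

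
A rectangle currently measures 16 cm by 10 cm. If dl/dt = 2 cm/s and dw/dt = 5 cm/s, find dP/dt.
14 cm/s

P = 2(l + w)
dP/dt = 2(dl/dt + dw/dt) = 2(2 + 5) = 14 cm/s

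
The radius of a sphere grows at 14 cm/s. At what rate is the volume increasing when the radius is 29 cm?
47096π cm³/s

V = (4/3)πr³
dV/dt = dV/dr · dr/dt = 4πr² · 14
At r = 29: dV/dt = 47096π cm³/s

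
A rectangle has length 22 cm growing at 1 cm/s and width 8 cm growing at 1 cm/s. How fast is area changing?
30 cm²/s

A = lw
dA/dt = w·dl/dt + l·dw/dt = 8·1 + 22·1 = 30 cm²/s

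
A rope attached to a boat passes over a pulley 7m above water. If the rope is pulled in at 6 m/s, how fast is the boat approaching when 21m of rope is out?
9√2/2 ≈ 6.364 m/s

rope² = x² + 7²
x = √(21² - 7²) = 14√2
dx/dt = (rope/x) · d(rope)/dt = (21/(14√2)) · (-6) = -9√2/2 m/s
The boat approaches at 9√2/2 ≈ 6.364 m/s.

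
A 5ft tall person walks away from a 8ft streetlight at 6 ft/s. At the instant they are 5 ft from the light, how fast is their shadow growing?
10 ft/s

By similar triangles: 8/(x+s) = 5/s
Solving: s = 5x/3
ds/dt = 5/3 · dx/dt = 5/3 · 6 = 10 ft/s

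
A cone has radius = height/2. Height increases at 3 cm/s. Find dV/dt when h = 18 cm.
243π cm³/s

V = (1/3)π(h/2)²h = πh³/12
dV/dt = πh²/4 · 3
At h = 18: dV/dt = 243π cm³/s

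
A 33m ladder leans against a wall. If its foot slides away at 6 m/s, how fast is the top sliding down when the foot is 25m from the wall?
75√29/58 ≈ 6.964 m/s

x² + y² = 33²
2x·dx/dt + 2y·dy/dt = 0
dy/dt = -x/y · dx/dt = -25/(4√29) · 6 = -75√29/58 m/s
The top is descending at 75√29/58 ≈ 6.964 m/s.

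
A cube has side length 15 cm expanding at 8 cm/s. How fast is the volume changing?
5400 cm³/s

V = s³
dV/dt = 3s² · ds/dt = 3·15²·8 = 5400 cm³/s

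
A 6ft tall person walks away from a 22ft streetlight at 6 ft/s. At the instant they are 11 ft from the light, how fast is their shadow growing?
9/4 ft/s

By similar triangles: 22/(x+s) = 6/s
Solving: s = 6x/16
ds/dt = 6/16 · dx/dt = 3/8 · 6 = 9/4 ft/s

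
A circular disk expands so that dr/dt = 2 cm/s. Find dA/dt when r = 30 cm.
120π cm²/s

A = πr²
dA/dt = 2πr · dr/dt = 2π(30)(2) = 120π cm²/s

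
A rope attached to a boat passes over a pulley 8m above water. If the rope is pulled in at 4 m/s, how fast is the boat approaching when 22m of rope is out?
44√105/105 ≈ 4.294 m/s

rope² = x² + 8²
x = √(22² - 8²) = 2√105
dx/dt = (rope/x) · d(rope)/dt = (22/(2√105)) · (-4) = -44√105/105 m/s
The boat approaches at 44√105/105 ≈ 4.294 m/s.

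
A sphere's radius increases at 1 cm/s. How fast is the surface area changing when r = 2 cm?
16π cm²/s

S = 4πr²
dS/dt = dS/dr · dr/dt = 8πr · 1
At r = 2: dS/dt = 16π cm²/s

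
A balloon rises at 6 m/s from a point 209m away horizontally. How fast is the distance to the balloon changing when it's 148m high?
888√65585/65585 ≈ 3.467 m/s

z² = 209² + y²
z = √(209² + 148²) = √65585
dz/dt = y/z · dy/dt = 148/√65585 · 6 = 888√65585/65585 ≈ 3.467 m/s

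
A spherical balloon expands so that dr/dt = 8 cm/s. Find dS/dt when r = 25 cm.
1600π cm²/s

S = 4πr²
dS/dt = dS/dr · dr/dt = 8πr · 8
At r = 25: dS/dt = 1600π cm²/s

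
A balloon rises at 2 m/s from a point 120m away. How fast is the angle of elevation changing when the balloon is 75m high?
0.011985 rad/s

tan(θ) = y/120
sec²(θ) · dθ/dt = (1/120) · dy/dt
dθ/dt = cos²(θ)/120 · 2 = 120/(120² + 75²) · 2
dθ/dt = 0.011985 rad/s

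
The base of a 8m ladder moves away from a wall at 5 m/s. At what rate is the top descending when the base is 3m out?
3√55/11 ≈ 2.023 m/s

x² + y² = 8²
2x·dx/dt + 2y·dy/dt = 0
dy/dt = -x/y · dx/dt = -3/√55 · 5 = -3√55/11 m/s
The top is descending at 3√55/11 ≈ 2.023 m/s.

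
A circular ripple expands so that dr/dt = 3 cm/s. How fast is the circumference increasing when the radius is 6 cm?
6π cm/s

C = 2πr
dC/dt = 2π · dr/dt = 2π · 3 = 6π cm/s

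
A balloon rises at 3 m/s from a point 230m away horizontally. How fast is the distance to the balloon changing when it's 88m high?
132√15161/15161 ≈ 1.072 m/s

z² = 230² + y²
z = √(230² + 88²) = 2√15161
dz/dt = y/z · dy/dt = 88/(2√15161) · 3 = 132√15161/15161 ≈ 1.072 m/s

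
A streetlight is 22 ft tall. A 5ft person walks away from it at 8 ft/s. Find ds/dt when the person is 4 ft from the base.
40/17 ft/s

By similar triangles: 22/(x+s) = 5/s
Solving: s = 5x/17
ds/dt = 5/17 · dx/dt = 5/17 · 8 = 40/17 ft/s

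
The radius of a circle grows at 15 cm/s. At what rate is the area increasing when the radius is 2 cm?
60π cm²/s

A = πr²
dA/dt = 2πr · dr/dt = 2π(2)(15) = 60π cm²/s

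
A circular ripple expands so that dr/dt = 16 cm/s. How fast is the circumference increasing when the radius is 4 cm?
32π cm/s

C = 2πr
dC/dt = 2π · dr/dt = 2π · 16 = 32π cm/s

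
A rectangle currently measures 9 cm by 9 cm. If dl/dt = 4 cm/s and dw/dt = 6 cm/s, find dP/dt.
20 cm/s

P = 2(l + w)
dP/dt = 2(dl/dt + dw/dt) = 2(4 + 6) = 20 cm/s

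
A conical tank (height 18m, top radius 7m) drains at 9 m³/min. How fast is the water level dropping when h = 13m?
2916/(8281π) ≈ 0.1121 m/min

r/h = 7/18, so r = (7/18)h
V = (1/3)πr²h = (1/3)π((7/18)h)²h = (49/972)πh³
dV/dh = (49/324)πh²
dh/dt = (dV/dt)/(dV/dh) = -9/((49/324)π·13²) = -2916/(8281π) m/min
The level is dropping at 2916/(8281π) ≈ 0.1121 m/min.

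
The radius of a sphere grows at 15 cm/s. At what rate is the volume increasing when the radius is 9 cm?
4860π cm³/s

V = (4/3)πr³
dV/dt = dV/dr · dr/dt = 4πr² · 15
At r = 9: dV/dt = 4860π cm³/s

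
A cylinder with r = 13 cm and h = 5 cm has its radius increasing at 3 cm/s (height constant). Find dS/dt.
186π cm²/s

S = 2πrh + 2πr² (lateral + bases)
dS/dt = (2πh + 4πr)·dr/dt = (2π·5 + 4π·13)·3
= 186π cm²/s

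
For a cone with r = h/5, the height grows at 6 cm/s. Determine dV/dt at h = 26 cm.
4056π/25 cm³/s

V = (1/3)π(h/5)²h = πh³/75
dV/dt = πh²/25 · 6
At h = 26: dV/dt = 4056π/25 cm³/s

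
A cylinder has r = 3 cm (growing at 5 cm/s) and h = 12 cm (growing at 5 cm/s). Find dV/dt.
405π cm³/s

V = πr²h
dV/dt = 2πrh·dr/dt + πr²·dh/dt
= 2π(3)(12)(5) + π(3)²(5)
= 405π cm³/s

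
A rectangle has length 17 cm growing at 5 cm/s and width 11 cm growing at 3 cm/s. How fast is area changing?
106 cm²/s

A = lw
dA/dt = w·dl/dt + l·dw/dt = 11·5 + 17·3 = 106 cm²/s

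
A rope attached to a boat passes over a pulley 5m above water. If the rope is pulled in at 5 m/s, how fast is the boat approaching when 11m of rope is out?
55√6/24 ≈ 5.613 m/s

rope² = x² + 5²
x = √(11² - 5²) = 4√6
dx/dt = (rope/x) · d(rope)/dt = (11/(4√6)) · (-5) = -55√6/24 m/s
The boat approaches at 55√6/24 ≈ 5.613 m/s.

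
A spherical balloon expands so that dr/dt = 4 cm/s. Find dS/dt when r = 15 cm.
480π cm²/s

S = 4πr²
dS/dt = dS/dr · dr/dt = 8πr · 4
At r = 15: dS/dt = 480π cm²/s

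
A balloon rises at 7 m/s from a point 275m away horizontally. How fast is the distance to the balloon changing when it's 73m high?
511√80954/80954 ≈ 1.796 m/s

z² = 275² + y²
z = √(275² + 73²) = √80954
dz/dt = y/z · dy/dt = 73/√80954 · 7 = 511√80954/80954 ≈ 1.796 m/s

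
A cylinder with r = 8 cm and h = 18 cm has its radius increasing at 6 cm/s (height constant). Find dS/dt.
408π cm²/s

S = 2πrh + 2πr² (lateral + bases)
dS/dt = (2πh + 4πr)·dr/dt = (2π·18 + 4π·8)·6
= 408π cm²/s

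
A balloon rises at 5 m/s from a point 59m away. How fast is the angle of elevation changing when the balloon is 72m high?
0.034045 rad/s

tan(θ) = y/59
sec²(θ) · dθ/dt = (1/59) · dy/dt
dθ/dt = cos²(θ)/59 · 5 = 59/(59² + 72²) · 5
dθ/dt = 0.034045 rad/s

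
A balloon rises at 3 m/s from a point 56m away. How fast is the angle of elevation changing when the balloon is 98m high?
0.013187 rad/s

tan(θ) = y/56
sec²(θ) · dθ/dt = (1/56) · dy/dt
dθ/dt = cos²(θ)/56 · 3 = 56/(56² + 98²) · 3
dθ/dt = 0.013187 rad/s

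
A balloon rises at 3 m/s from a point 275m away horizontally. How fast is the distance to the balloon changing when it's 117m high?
351√89314/89314 ≈ 1.174 m/s

z² = 275² + y²
z = √(275² + 117²) = √89314
dz/dt = y/z · dy/dt = 117/√89314 · 3 = 351√89314/89314 ≈ 1.174 m/s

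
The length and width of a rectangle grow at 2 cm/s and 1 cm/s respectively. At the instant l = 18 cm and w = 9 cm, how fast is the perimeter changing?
6 cm/s

P = 2(l + w)
dP/dt = 2(dl/dt + dw/dt) = 2(2 + 1) = 6 cm/s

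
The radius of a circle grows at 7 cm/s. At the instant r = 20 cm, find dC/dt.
14π cm/s

C = 2πr
dC/dt = 2π · dr/dt = 2π · 7 = 14π cm/s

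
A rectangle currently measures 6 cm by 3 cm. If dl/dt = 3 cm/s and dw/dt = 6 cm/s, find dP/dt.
18 cm/s

P = 2(l + w)
dP/dt = 2(dl/dt + dw/dt) = 2(3 + 6) = 18 cm/s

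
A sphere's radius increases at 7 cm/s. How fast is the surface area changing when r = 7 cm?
392π cm²/s

S = 4πr²
dS/dt = dS/dr · dr/dt = 8πr · 7
At r = 7: dS/dt = 392π cm²/s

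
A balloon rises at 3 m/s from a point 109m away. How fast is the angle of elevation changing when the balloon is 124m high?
0.011997 rad/s

tan(θ) = y/109
sec²(θ) · dθ/dt = (1/109) · dy/dt
dθ/dt = cos²(θ)/109 · 3 = 109/(109² + 124²) · 3
dθ/dt = 0.011997 rad/s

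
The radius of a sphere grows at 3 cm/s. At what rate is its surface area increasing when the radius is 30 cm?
720π cm²/s

S = 4πr²
dS/dt = dS/dr · dr/dt = 8πr · 3
At r = 30: dS/dt = 720π cm²/s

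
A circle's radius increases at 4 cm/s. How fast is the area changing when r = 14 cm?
112π cm²/s

A = πr²
dA/dt = 2πr · dr/dt = 2π(14)(4) = 112π cm²/s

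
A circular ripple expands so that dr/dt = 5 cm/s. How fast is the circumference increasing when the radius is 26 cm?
10π cm/s

C = 2πr
dC/dt = 2π · dr/dt = 2π · 5 = 10π cm/s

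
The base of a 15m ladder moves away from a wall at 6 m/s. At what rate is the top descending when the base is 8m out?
48√161/161 ≈ 3.783 m/s

x² + y² = 15²
2x·dx/dt + 2y·dy/dt = 0
dy/dt = -x/y · dx/dt = -8/√161 · 6 = -48√161/161 m/s
The top is descending at 48√161/161 ≈ 3.783 m/s.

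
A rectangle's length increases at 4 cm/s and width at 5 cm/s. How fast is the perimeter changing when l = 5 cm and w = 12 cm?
18 cm/s

P = 2(l + w)
dP/dt = 2(dl/dt + dw/dt) = 2(4 + 5) = 18 cm/s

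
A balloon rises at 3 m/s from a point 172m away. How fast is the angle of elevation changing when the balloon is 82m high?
0.014212 rad/s

tan(θ) = y/172
sec²(θ) · dθ/dt = (1/172) · dy/dt
dθ/dt = cos²(θ)/172 · 3 = 172/(172² + 82²) · 3
dθ/dt = 0.014212 rad/s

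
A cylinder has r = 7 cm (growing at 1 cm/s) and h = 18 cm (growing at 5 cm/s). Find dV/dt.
497π cm³/s

V = πr²h
dV/dt = 2πrh·dr/dt + πr²·dh/dt
= 2π(7)(18)(1) + π(7)²(5)
= 497π cm³/s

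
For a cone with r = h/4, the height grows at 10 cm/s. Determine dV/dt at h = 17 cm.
1445π/8 cm³/s

V = (1/3)π(h/4)²h = πh³/48
dV/dt = πh²/16 · 10
At h = 17: dV/dt = 1445π/8 cm³/s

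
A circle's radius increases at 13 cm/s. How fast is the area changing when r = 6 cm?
156π cm²/s

A = πr²
dA/dt = 2πr · dr/dt = 2π(6)(13) = 156π cm²/s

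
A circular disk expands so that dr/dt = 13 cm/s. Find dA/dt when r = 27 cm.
702π cm²/s

A = πr²
dA/dt = 2πr · dr/dt = 2π(27)(13) = 702π cm²/s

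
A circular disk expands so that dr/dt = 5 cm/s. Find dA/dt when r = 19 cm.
190π cm²/s

A = πr²
dA/dt = 2πr · dr/dt = 2π(19)(5) = 190π cm²/s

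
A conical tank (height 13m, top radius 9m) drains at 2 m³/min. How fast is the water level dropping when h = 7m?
338/(3969π) ≈ 0.02711 m/min

r/h = 9/13, so r = (9/13)h
V = (1/3)πr²h = (1/3)π((9/13)h)²h = (27/169)πh³
dV/dh = (81/169)πh²
dh/dt = (dV/dt)/(dV/dh) = -2/((81/169)π·7²) = -338/(3969π) m/min
The level is dropping at 338/(3969π) ≈ 0.02711 m/min.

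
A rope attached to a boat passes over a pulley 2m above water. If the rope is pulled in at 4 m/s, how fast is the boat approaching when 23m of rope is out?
92√21/105 ≈ 4.015 m/s

rope² = x² + 2²
x = √(23² - 2²) = 5√21
dx/dt = (rope/x) · d(rope)/dt = (23/(5√21)) · (-4) = -92√21/105 m/s
The boat approaches at 92√21/105 ≈ 4.015 m/s.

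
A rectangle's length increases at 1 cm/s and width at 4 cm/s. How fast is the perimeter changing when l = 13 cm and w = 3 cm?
10 cm/s

P = 2(l + w)
dP/dt = 2(dl/dt + dw/dt) = 2(1 + 4) = 10 cm/s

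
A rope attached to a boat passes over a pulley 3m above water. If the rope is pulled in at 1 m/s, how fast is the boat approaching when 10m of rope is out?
10√91/91 ≈ 1.048 m/s

rope² = x² + 3²
x = √(10² - 3²) = √91
dx/dt = (rope/x) · d(rope)/dt = (10/√91) · (-1) = -10√91/91 m/s
The boat approaches at 10√91/91 ≈ 1.048 m/s.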